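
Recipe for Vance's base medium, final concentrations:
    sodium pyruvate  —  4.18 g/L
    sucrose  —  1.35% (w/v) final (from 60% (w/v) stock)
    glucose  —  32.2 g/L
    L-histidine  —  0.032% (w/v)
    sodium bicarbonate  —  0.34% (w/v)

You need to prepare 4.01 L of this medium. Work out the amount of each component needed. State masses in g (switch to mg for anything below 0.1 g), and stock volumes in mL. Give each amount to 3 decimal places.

sodium pyruvate 16.762 g; sucrose 90.225 mL; glucose 129.122 g; L-histidine 1.283 g; sodium bicarbonate 13.634 g

Working volume: 4.01 L.
sodium pyruvate: 4.18 g/L × 4.01 L = 16.762 g
sucrose: V = C2·V2/C1 = 1.35% ÷ 60% × 4010 mL = 90.225 mL
glucose: 32.2 g/L × 4.01 L = 129.122 g
L-histidine: 0.032% w/v = 0.32 g/L → 0.32 × 4.01 L = 1.283 g
sodium bicarbonate: 0.34% w/v = 3.4 g/L → 3.4 × 4.01 L = 13.634 g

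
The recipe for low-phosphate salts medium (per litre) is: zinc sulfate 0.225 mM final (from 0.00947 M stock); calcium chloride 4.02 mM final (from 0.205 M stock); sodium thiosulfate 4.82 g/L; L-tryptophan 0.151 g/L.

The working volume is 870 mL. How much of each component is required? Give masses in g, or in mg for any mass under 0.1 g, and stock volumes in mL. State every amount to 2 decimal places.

Working volume: 870 mL = 0.87 L.
zinc sulfate: V = C2·V2/C1 = 0.225 mM × 870 mL ÷ 9.47 mM = 20.67 mL
calcium chloride: C1V1 = C2V2 → 4.02 mM × 870 mL ÷ 205 mM = 17.06 mL
sodium thiosulfate: 4.82 g/L × 0.87 L = 4.19 g
L-tryptophan: 0.151 g/L × 0.87 L = 0.13 g

zinc sulfate 20.67 mL; calcium chloride 17.06 mL; sodium thiosulfate 4.19 g; L-tryptophan 0.13 g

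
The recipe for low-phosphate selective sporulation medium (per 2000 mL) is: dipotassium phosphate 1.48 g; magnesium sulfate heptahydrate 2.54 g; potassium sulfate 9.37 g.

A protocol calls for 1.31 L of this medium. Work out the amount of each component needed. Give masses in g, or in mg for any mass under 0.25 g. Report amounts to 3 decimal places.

Ratio of target to recipe volume: 1310 / 2000 = 0.655.
dipotassium phosphate: 1.48 g × (1310 mL / 2000 mL) = 0.969 g
magnesium sulfate heptahydrate: 2.54 g × (1310 mL / 2000 mL) = 1.664 g
potassium sulfate: 9.37 g × (1310 mL / 2000 mL) = 6.137 g

dipotassium phosphate 0.969 g; magnesium sulfate heptahydrate 1.664 g; potassium sulfate 6.137 g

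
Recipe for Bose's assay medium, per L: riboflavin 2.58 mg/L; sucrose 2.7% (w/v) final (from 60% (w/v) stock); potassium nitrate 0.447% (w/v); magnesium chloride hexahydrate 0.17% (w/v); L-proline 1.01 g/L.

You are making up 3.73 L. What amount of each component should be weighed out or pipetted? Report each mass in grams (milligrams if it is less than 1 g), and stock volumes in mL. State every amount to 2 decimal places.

riboflavin 9.62 mg; sucrose 167.85 mL; potassium nitrate 16.67 g; magnesium chloride hexahydrate 6.34 g; L-proline 3.77 g

Scale factor relative to 1 L: 3.73.
riboflavin: 2.58 mg/L × 3.73 L = 9.62 mg
sucrose: dilute stock: 2.7% ÷ 60% × 3730 mL = 167.85 mL
potassium nitrate: 0.447 g per 100 mL × 3730 mL ÷ 100 = 16.67 g
magnesium chloride hexahydrate: 0.17 g per 100 mL × 3730 mL ÷ 100 = 6.34 g
L-proline: 1.01 g/L × 3.73 L = 3.77 g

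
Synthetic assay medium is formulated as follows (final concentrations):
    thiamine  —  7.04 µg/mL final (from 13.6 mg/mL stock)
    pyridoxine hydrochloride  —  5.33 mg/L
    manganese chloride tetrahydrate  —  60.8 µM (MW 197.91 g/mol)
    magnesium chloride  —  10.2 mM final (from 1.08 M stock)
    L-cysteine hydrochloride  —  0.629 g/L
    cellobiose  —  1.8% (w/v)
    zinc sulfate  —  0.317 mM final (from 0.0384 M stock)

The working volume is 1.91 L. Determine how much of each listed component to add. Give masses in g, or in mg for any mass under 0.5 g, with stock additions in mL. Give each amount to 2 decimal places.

Working volume: 1.91 L.
thiamine: C1V1 = C2V2 → 7.04 µg/mL × 1910 mL ÷ 13600 µg/mL = 0.99 mL
pyridoxine hydrochloride: 5.33 mg/L × 1.91 L = 10.18 mg
manganese chloride tetrahydrate: 60.8 µmol/L × 197.91 g/mol × 1.91 L ÷ 1000 = 22.98 mg
magnesium chloride: V = C2·V2/C1 = 10.2 mM × 1910 mL ÷ 1080 mM = 18.04 mL
L-cysteine hydrochloride: 0.629 g/L × 1.91 L = 1.20 g
cellobiose: 1.8% w/v = 18 g/L → 18 × 1.91 L = 34.38 g
zinc sulfate: C1V1 = C2V2 → 0.317 mM × 1910 mL ÷ 38.4 mM = 15.77 mL

thiamine 0.99 mL; pyridoxine hydrochloride 10.18 mg; manganese chloride tetrahydrate 22.98 mg; magnesium chloride 18.04 mL; L-cysteine hydrochloride 1.20 g; cellobiose 34.38 g; zinc sulfate 15.77 mL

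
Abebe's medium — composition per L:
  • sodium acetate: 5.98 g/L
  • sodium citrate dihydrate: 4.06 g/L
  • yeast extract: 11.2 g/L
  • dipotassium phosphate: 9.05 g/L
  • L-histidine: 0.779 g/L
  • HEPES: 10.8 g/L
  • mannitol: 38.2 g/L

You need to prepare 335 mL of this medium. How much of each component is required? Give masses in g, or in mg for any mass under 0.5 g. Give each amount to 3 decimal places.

Scale factor relative to 1 L: 0.335.
sodium acetate: 5.98 g/L × 0.335 L = 2.003 g
sodium citrate dihydrate: 4.06 g/L × 0.335 L = 1.360 g
yeast extract: 11.2 g/L × 0.335 L = 3.752 g
dipotassium phosphate: 9.05 g/L × 0.335 L = 3.032 g
L-histidine: 0.779 g/L × 0.335 L = 0.260965 g = 260.965 mg
HEPES: 10.8 g/L × 0.335 L = 3.618 g
mannitol: 38.2 g/L × 0.335 L = 12.797 g

sodium acetate 2.003 g; sodium citrate dihydrate 1.360 g; yeast extract 3.752 g; dipotassium phosphate 3.032 g; L-histidine 260.965 mg; HEPES 3.618 g; mannitol 12.797 g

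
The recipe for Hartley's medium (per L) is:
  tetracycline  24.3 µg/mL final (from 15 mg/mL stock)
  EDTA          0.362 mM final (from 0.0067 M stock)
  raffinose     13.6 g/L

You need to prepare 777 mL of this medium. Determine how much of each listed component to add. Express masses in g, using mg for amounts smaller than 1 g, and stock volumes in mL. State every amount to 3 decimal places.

Target volume = 777 mL = 0.777 L.
tetracycline: dilute stock: 24.3 µg/mL × 777 mL ÷ 15000 µg/mL = 1.259 mL
EDTA: dilute stock: 0.362 mM × 777 mL ÷ 6.7 mM = 41.981 mL
raffinose: 13.6 g/L × 0.777 L = 10.567 g

tetracycline 1.259 mL; EDTA 41.981 mL; raffinose 10.567 g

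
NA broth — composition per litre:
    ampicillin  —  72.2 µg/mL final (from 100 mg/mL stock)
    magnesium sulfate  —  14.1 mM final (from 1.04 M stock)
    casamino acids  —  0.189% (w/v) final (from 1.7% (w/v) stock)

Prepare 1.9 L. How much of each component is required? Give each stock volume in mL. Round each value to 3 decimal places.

ampicillin 1.372 mL; magnesium sulfate 25.760 mL; casamino acids 211.235 mL

Scale factor relative to 1 L: 1.9.
ampicillin: V = C2·V2/C1 = 72.2 µg/mL × 1900 mL ÷ 100000 µg/mL = 1.372 mL
magnesium sulfate: C1V1 = C2V2 → 14.1 mM × 1900 mL ÷ 1040 mM = 25.760 mL
casamino acids: V = C2·V2/C1 = 0.189% ÷ 1.7% × 1900 mL = 211.235 mL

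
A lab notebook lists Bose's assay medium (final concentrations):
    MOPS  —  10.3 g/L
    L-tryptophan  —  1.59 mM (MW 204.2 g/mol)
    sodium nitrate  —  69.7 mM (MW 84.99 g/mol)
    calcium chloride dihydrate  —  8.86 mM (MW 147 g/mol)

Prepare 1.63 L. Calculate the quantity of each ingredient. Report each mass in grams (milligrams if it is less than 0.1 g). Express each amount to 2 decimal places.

Scale factor relative to 1 L: 1.63.
MOPS: 10.3 g/L × 1.63 L = 16.79 g
L-tryptophan: 1.59 mmol/L × 204.2 g/mol × 1.63 L ÷ 1000 = 0.53 g
sodium nitrate: 69.7 mmol/L × 84.99 g/mol × 1.63 L ÷ 1000 = 9.66 g
calcium chloride dihydrate: 8.86 mmol/L × 147 g/mol × 1.63 L ÷ 1000 = 2.12 g

MOPS 16.79 g; L-tryptophan 0.53 g; sodium nitrate 9.66 g; calcium chloride dihydrate 2.12 g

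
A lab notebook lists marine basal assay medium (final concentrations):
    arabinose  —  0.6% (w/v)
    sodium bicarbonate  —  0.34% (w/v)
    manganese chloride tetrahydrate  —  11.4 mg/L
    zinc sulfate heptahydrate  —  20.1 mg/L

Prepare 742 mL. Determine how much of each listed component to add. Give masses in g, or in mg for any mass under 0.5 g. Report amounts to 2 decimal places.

arabinose 4.45 g; sodium bicarbonate 2.52 g; manganese chloride tetrahydrate 8.46 mg; zinc sulfate heptahydrate 14.91 mg

Target volume = 742 mL = 0.742 L.
arabinose: 0.6% w/v = 6 g/L → 6 × 0.742 L = 4.45 g
sodium bicarbonate: 0.34% w/v = 3.4 g/L → 3.4 × 0.742 L = 2.52 g
manganese chloride tetrahydrate: 11.4 mg/L × 0.742 L = 8.46 mg
zinc sulfate heptahydrate: 20.1 mg/L × 0.742 L = 14.91 mg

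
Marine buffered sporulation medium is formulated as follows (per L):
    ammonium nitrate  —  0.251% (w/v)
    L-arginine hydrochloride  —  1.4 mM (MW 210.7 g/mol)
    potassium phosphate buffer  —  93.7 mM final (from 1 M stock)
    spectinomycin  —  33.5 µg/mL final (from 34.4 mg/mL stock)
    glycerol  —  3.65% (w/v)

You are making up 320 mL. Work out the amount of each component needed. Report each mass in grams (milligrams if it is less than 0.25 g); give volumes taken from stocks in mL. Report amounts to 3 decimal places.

ammonium nitrate 0.803 g; L-arginine hydrochloride 94.394 mg; potassium phosphate buffer 29.984 mL; spectinomycin 0.312 mL; glycerol 11.680 g

Working volume: 320 mL = 0.32 L.
ammonium nitrate: 0.251 g per 100 mL × 320 mL ÷ 100 = 0.803 g
L-arginine hydrochloride: 1.4 mmol/L × 210.7 mg/mmol × 0.32 L = 94.394 mg
potassium phosphate buffer: V = C2·V2/C1 = 93.7 mM × 320 mL ÷ 1000 mM = 29.984 mL
spectinomycin: dilute stock: 33.5 µg/mL × 320 mL ÷ 34400 µg/mL = 0.312 mL
glycerol: 3.65 g per 100 mL × 320 mL ÷ 100 = 11.680 g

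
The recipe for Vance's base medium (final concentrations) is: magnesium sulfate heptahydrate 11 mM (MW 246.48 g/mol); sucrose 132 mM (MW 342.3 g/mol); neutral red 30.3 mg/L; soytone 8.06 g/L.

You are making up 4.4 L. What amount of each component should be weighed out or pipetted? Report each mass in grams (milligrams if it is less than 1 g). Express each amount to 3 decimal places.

magnesium sulfate heptahydrate 11.930 g; sucrose 198.808 g; neutral red 133.320 mg; soytone 35.464 g

Working volume: 4.4 L.
magnesium sulfate heptahydrate: 11 mmol/L × 246.48 g/mol × 4.4 L ÷ 1000 = 11.930 g
sucrose: 132 mmol/L × 342.3 g/mol × 4.4 L ÷ 1000 = 198.808 g
neutral red: 30.3 mg/L × 4.4 L = 133.320 mg
soytone: 8.06 g/L × 4.4 L = 35.464 g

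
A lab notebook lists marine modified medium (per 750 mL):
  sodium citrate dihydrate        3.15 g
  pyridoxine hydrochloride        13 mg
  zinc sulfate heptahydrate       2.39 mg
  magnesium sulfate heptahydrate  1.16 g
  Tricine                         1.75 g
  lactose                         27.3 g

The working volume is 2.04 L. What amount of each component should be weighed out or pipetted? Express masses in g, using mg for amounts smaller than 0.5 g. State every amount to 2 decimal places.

sodium citrate dihydrate 8.57 g; pyridoxine hydrochloride 35.36 mg; zinc sulfate heptahydrate 6.50 mg; magnesium sulfate heptahydrate 3.16 g; Tricine 4.76 g; lactose 74.26 g

Ratio of target to recipe volume: 2040 / 750 = 2.72.
sodium citrate dihydrate: 3.15 g × (2040 mL / 750 mL) = 8.57 g
pyridoxine hydrochloride: 13 mg × (2040 mL / 750 mL) = 35.36 mg
zinc sulfate heptahydrate: 2.39 mg × (2040 mL / 750 mL) = 6.50 mg
magnesium sulfate heptahydrate: 1.16 g × (2040 mL / 750 mL) = 3.16 g
Tricine: 1.75 g × (2040 mL / 750 mL) = 4.76 g
lactose: 27.3 g × (2040 mL / 750 mL) = 74.26 g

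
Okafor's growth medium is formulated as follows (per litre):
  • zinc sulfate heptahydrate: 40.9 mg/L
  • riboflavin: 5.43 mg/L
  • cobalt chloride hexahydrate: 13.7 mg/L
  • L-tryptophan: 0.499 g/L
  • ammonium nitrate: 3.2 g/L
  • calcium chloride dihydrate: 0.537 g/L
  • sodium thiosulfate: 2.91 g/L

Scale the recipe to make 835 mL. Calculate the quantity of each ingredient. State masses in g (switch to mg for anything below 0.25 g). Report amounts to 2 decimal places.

zinc sulfate heptahydrate 34.15 mg; riboflavin 4.53 mg; cobalt chloride hexahydrate 11.44 mg; L-tryptophan 0.42 g; ammonium nitrate 2.67 g; calcium chloride dihydrate 0.45 g; sodium thiosulfate 2.43 g

Scale factor relative to 1 L: 0.835.
zinc sulfate heptahydrate: 40.9 mg/L × 0.835 L = 34.15 mg
riboflavin: 5.43 mg/L × 0.835 L = 4.53 mg
cobalt chloride hexahydrate: 13.7 mg/L × 0.835 L = 11.44 mg
L-tryptophan: 0.499 g/L × 0.835 L = 0.42 g
ammonium nitrate: 3.2 g/L × 0.835 L = 2.67 g
calcium chloride dihydrate: 0.537 g/L × 0.835 L = 0.45 g
sodium thiosulfate: 2.91 g/L × 0.835 L = 2.43 g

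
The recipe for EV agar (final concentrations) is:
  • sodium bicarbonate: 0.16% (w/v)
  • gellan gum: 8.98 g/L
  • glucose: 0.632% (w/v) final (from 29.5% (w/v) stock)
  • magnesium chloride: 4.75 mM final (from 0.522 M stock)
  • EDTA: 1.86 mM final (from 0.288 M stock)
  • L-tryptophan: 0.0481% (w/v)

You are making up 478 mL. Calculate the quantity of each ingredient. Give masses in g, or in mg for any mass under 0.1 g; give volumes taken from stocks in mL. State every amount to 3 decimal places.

Scale factor relative to 1 L: 0.478.
sodium bicarbonate: 0.16 g per 100 mL × 478 mL ÷ 100 = 0.765 g
gellan gum: 8.98 g/L × 0.478 L = 4.292 g
glucose: dilute stock: 0.632% ÷ 29.5% × 478 mL = 10.241 mL
magnesium chloride: V = C2·V2/C1 = 4.75 mM × 478 mL ÷ 522 mM = 4.350 mL
EDTA: C1V1 = C2V2 → 1.86 mM × 478 mL ÷ 288 mM = 3.087 mL
L-tryptophan: 0.0481 g per 100 mL × 478 mL ÷ 100 = 0.230 g

sodium bicarbonate 0.765 g; gellan gum 4.292 g; glucose 10.241 mL; magnesium chloride 4.350 mL; EDTA 3.087 mL; L-tryptophan 0.230 g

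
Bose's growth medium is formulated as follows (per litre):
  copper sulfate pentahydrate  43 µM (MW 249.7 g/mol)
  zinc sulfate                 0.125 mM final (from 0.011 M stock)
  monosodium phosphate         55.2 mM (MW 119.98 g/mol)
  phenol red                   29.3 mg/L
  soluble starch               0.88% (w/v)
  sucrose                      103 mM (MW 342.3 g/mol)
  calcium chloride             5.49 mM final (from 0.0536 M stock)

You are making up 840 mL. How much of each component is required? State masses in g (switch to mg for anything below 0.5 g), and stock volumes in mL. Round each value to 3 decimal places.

copper sulfate pentahydrate 9.019 mg; zinc sulfate 9.545 mL; monosodium phosphate 5.563 g; phenol red 24.612 mg; soluble starch 7.392 g; sucrose 29.616 g; calcium chloride 86.037 mL

Target volume = 840 mL = 0.84 L.
copper sulfate pentahydrate: 43 µmol/L × 249.7 g/mol × 0.84 L ÷ 1000 = 9.019 mg
zinc sulfate: V = C2·V2/C1 = 0.125 mM × 840 mL ÷ 11 mM = 9.545 mL
monosodium phosphate: 55.2 mmol/L × 119.98 g/mol × 0.84 L ÷ 1000 = 5.563 g
phenol red: 29.3 mg/L × 0.84 L = 24.612 mg
soluble starch: 0.88 g per 100 mL × 840 mL ÷ 100 = 7.392 g
sucrose: 103 mmol/L × 342.3 g/mol × 0.84 L ÷ 1000 = 29.616 g
calcium chloride: C1V1 = C2V2 → 5.49 mM × 840 mL ÷ 53.6 mM = 86.037 mL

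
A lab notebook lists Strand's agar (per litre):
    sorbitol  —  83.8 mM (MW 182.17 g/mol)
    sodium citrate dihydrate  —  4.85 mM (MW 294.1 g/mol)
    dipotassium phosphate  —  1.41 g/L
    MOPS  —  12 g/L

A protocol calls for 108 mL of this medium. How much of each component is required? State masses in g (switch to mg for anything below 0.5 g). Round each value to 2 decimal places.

sorbitol 1.65 g; sodium citrate dihydrate 154.05 mg; dipotassium phosphate 152.28 mg; MOPS 1.30 g

Scale factor relative to 1 L: 0.108.
sorbitol: 83.8 mmol/L × 182.17 g/mol × 0.108 L ÷ 1000 = 1.65 g
sodium citrate dihydrate: 4.85 mmol/L × 294.1 mg/mmol × 0.108 L = 154.05 mg
dipotassium phosphate: 1.41 g/L × 0.108 L = 0.15228 g = 152.28 mg
MOPS: 12 g/L × 0.108 L = 1.30 g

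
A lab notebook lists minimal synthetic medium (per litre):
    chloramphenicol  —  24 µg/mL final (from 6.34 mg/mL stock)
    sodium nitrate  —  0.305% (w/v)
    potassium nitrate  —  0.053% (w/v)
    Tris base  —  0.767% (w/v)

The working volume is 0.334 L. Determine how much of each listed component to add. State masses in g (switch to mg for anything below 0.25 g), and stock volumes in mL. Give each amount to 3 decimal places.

Working volume: 0.334 L.
chloramphenicol: V = C2·V2/C1 = 24 µg/mL × 334 mL ÷ 6340 µg/mL = 1.264 mL
sodium nitrate: 0.305 g per 100 mL × 334 mL ÷ 100 = 1.019 g
potassium nitrate: 0.053 g per 100 mL × 334 mL ÷ 100 = 0.17702 g = 177.020 mg
Tris base: 0.767% w/v = 7.67 g/L → 7.67 × 0.334 L = 2.562 g

chloramphenicol 1.264 mL; sodium nitrate 1.019 g; potassium nitrate 177.020 mg; Tris base 2.562 g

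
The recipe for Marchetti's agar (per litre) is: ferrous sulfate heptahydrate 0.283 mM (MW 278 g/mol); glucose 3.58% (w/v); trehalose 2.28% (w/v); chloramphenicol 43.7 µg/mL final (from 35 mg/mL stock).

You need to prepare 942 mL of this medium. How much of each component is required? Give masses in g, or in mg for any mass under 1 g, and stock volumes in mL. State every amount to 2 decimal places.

ferrous sulfate heptahydrate 74.11 mg; glucose 33.72 g; trehalose 21.48 g; chloramphenicol 1.18 mL

Scale factor relative to 1 L: 0.942.
ferrous sulfate heptahydrate: 0.283 mmol/L × 278 mg/mmol × 0.942 L = 74.11 mg
glucose: 3.58% w/v = 35.8 g/L → 35.8 × 0.942 L = 33.72 g
trehalose: 2.28 g per 100 mL × 942 mL ÷ 100 = 21.48 g
chloramphenicol: C1V1 = C2V2 → 43.7 µg/mL × 942 mL ÷ 35000 µg/mL = 1.18 mL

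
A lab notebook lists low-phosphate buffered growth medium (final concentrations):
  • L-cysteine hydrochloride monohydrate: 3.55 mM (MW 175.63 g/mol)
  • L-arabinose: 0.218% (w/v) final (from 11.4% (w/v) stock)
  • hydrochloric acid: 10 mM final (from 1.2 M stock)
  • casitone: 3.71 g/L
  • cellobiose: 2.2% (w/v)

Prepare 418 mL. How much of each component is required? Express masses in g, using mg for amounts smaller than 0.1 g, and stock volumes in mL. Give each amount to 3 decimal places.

Working volume: 418 mL = 0.418 L.
L-cysteine hydrochloride monohydrate: 3.55 mmol/L × 175.63 g/mol × 0.418 L ÷ 1000 = 0.261 g
L-arabinose: C1V1 = C2V2 → 0.218% ÷ 11.4% × 418 mL = 7.993 mL
hydrochloric acid: V = C2·V2/C1 = 10 mM × 418 mL ÷ 1200 mM = 3.483 mL
casitone: 3.71 g/L × 0.418 L = 1.551 g
cellobiose: 2.2 g per 100 mL × 418 mL ÷ 100 = 9.196 g

L-cysteine hydrochloride monohydrate 0.261 g; L-arabinose 7.993 mL; hydrochloric acid 3.483 mL; casitone 1.551 g; cellobiose 9.196 g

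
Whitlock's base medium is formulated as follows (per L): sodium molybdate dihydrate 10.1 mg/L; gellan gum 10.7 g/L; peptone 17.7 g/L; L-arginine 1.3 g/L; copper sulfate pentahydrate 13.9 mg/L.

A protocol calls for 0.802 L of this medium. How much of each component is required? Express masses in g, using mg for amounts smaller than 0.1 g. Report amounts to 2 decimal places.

sodium molybdate dihydrate 8.10 mg; gellan gum 8.58 g; peptone 14.20 g; L-arginine 1.04 g; copper sulfate pentahydrate 11.15 mg

Scale factor relative to 1 L: 0.802.
sodium molybdate dihydrate: 10.1 mg/L × 0.802 L = 8.10 mg
gellan gum: 10.7 g/L × 0.802 L = 8.58 g
peptone: 17.7 g/L × 0.802 L = 14.20 g
L-arginine: 1.3 g/L × 0.802 L = 1.04 g
copper sulfate pentahydrate: 13.9 mg/L × 0.802 L = 11.15 mg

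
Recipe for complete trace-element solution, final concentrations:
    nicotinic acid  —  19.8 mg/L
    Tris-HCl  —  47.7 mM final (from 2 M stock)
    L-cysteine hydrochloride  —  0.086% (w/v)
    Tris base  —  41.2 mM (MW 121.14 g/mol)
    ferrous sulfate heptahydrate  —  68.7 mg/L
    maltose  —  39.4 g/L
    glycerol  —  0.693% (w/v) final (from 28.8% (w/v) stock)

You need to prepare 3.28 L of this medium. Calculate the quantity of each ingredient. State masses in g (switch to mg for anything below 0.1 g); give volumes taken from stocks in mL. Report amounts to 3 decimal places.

nicotinic acid 64.944 mg; Tris-HCl 78.228 mL; L-cysteine hydrochloride 2.821 g; Tris base 16.370 g; ferrous sulfate heptahydrate 0.225 g; maltose 129.232 g; glycerol 78.925 mL

Scale factor relative to 1 L: 3.28.
nicotinic acid: 19.8 mg/L × 3.28 L = 64.944 mg
Tris-HCl: C1V1 = C2V2 → 47.7 mM × 3280 mL ÷ 2000 mM = 78.228 mL
L-cysteine hydrochloride: 0.086% w/v = 0.86 g/L → 0.86 × 3.28 L = 2.821 g
Tris base: 41.2 mmol/L × 121.14 g/mol × 3.28 L ÷ 1000 = 16.370 g
ferrous sulfate heptahydrate: 68.7 mg/L × 3.28 L = 225.336 mg = 0.225 g
maltose: 39.4 g/L × 3.28 L = 129.232 g
glycerol: dilute stock: 0.693% ÷ 28.8% × 3280 mL = 78.925 mL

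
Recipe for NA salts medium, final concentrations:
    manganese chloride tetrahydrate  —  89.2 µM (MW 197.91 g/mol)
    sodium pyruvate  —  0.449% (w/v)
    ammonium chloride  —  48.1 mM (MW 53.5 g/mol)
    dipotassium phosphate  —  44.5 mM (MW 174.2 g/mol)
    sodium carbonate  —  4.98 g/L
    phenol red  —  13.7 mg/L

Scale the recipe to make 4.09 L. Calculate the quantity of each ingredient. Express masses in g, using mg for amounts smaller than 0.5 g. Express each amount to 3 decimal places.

Scale factor relative to 1 L: 4.09.
manganese chloride tetrahydrate: 89.2 µmol/L × 197.91 g/mol × 4.09 L ÷ 1000 = 72.203 mg
sodium pyruvate: 0.449 g per 100 mL × 4090 mL ÷ 100 = 18.364 g
ammonium chloride: 48.1 mmol/L × 53.5 g/mol × 4.09 L ÷ 1000 = 10.525 g
dipotassium phosphate: 44.5 mmol/L × 174.2 g/mol × 4.09 L ÷ 1000 = 31.705 g
sodium carbonate: 4.98 g/L × 4.09 L = 20.368 g
phenol red: 13.7 mg/L × 4.09 L = 56.033 mg

manganese chloride tetrahydrate 72.203 mg; sodium pyruvate 18.364 g; ammonium chloride 10.525 g; dipotassium phosphate 31.705 g; sodium carbonate 20.368 g; phenol red 56.033 mg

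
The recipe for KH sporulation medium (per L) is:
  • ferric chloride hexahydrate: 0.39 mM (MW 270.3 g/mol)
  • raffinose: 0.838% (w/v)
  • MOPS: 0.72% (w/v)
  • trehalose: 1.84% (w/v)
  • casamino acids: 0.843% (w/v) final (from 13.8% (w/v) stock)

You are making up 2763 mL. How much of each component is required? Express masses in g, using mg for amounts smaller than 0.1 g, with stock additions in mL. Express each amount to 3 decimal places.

ferric chloride hexahydrate 0.291 g; raffinose 23.154 g; MOPS 19.894 g; trehalose 50.839 g; casamino acids 168.783 mL

Target volume = 2763 mL = 2.763 L.
ferric chloride hexahydrate: 0.39 mmol/L × 270.3 g/mol × 2.763 L ÷ 1000 = 0.291 g
raffinose: 0.838% w/v = 8.38 g/L → 8.38 × 2.763 L = 23.154 g
MOPS: 0.72% w/v = 7.2 g/L → 7.2 × 2.763 L = 19.894 g
trehalose: 1.84% w/v = 18.4 g/L → 18.4 × 2.763 L = 50.839 g
casamino acids: dilute stock: 0.843% ÷ 13.8% × 2763 mL = 168.783 mL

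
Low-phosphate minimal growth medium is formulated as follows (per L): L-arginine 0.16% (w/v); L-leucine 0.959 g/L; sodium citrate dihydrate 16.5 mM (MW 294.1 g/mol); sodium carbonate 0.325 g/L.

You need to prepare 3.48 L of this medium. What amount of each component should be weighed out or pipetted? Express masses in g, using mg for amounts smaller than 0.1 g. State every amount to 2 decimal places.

L-arginine 5.57 g; L-leucine 3.34 g; sodium citrate dihydrate 16.89 g; sodium carbonate 1.13 g

Scale factor relative to 1 L: 3.48.
L-arginine: 0.16 g per 100 mL × 3480 mL ÷ 100 = 5.57 g
L-leucine: 0.959 g/L × 3.48 L = 3.34 g
sodium citrate dihydrate: 16.5 mmol/L × 294.1 g/mol × 3.48 L ÷ 1000 = 16.89 g
sodium carbonate: 0.325 g/L × 3.48 L = 1.13 g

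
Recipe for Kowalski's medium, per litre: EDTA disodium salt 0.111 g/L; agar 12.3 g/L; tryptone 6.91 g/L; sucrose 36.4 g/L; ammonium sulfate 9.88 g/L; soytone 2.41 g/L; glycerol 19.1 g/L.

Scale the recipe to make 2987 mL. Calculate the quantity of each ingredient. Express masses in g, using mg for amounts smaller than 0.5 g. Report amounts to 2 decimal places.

Working volume: 2987 mL = 2.987 L.
EDTA disodium salt: 0.111 g/L × 2.987 L = 0.331557 g = 331.56 mg
agar: 12.3 g/L × 2.987 L = 36.74 g
tryptone: 6.91 g/L × 2.987 L = 20.64 g
sucrose: 36.4 g/L × 2.987 L = 108.73 g
ammonium sulfate: 9.88 g/L × 2.987 L = 29.51 g
soytone: 2.41 g/L × 2.987 L = 7.20 g
glycerol: 19.1 g/L × 2.987 L = 57.05 g

EDTA disodium salt 331.56 mg; agar 36.74 g; tryptone 20.64 g; sucrose 108.73 g; ammonium sulfate 29.51 g; soytone 7.20 g; glycerol 57.05 g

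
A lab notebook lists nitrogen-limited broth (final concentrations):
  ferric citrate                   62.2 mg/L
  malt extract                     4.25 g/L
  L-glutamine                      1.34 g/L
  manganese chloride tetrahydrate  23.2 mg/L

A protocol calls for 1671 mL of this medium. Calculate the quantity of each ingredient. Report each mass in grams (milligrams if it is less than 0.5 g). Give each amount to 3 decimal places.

ferric citrate 103.936 mg; malt extract 7.102 g; L-glutamine 2.239 g; manganese chloride tetrahydrate 38.767 mg

Scale factor relative to 1 L: 1.671.
ferric citrate: 62.2 mg/L × 1.671 L = 103.936 mg
malt extract: 4.25 g/L × 1.671 L = 7.102 g
L-glutamine: 1.34 g/L × 1.671 L = 2.239 g
manganese chloride tetrahydrate: 23.2 mg/L × 1.671 L = 38.767 mg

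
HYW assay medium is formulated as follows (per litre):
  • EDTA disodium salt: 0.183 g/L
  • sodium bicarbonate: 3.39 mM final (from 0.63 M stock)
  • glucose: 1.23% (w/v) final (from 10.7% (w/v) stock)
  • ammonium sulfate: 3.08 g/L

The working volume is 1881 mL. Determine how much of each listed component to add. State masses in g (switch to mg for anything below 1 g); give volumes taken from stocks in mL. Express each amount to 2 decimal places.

Target volume = 1881 mL = 1.881 L.
EDTA disodium salt: 0.183 g/L × 1.881 L = 0.344223 g = 344.22 mg
sodium bicarbonate: V = C2·V2/C1 = 3.39 mM × 1881 mL ÷ 630 mM = 10.12 mL
glucose: V = C2·V2/C1 = 1.23% ÷ 10.7% × 1881 mL = 216.23 mL
ammonium sulfate: 3.08 g/L × 1.881 L = 5.79 g

EDTA disodium salt 344.22 mg; sodium bicarbonate 10.12 mL; glucose 216.23 mL; ammonium sulfate 5.79 g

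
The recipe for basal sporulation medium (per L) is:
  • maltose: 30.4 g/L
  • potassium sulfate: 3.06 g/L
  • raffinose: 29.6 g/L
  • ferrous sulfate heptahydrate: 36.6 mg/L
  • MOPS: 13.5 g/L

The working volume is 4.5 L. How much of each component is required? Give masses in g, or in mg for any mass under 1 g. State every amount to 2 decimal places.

maltose 136.80 g; potassium sulfate 13.77 g; raffinose 133.20 g; ferrous sulfate heptahydrate 164.70 mg; MOPS 60.75 g

Scale factor relative to 1 L: 4.5.
maltose: 30.4 g/L × 4.5 L = 136.80 g
potassium sulfate: 3.06 g/L × 4.5 L = 13.77 g
raffinose: 29.6 g/L × 4.5 L = 133.20 g
ferrous sulfate heptahydrate: 36.6 mg/L × 4.5 L = 164.70 mg
MOPS: 13.5 g/L × 4.5 L = 60.75 g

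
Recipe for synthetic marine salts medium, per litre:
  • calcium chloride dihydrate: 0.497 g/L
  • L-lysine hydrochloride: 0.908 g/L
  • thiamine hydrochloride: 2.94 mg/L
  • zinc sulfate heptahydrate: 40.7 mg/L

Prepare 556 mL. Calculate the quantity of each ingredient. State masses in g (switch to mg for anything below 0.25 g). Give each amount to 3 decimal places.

Target volume = 556 mL = 0.556 L.
calcium chloride dihydrate: 0.497 g/L × 0.556 L = 0.276 g
L-lysine hydrochloride: 0.908 g/L × 0.556 L = 0.505 g
thiamine hydrochloride: 2.94 mg/L × 0.556 L = 1.635 mg
zinc sulfate heptahydrate: 40.7 mg/L × 0.556 L = 22.629 mg

calcium chloride dihydrate 0.276 g; L-lysine hydrochloride 0.505 g; thiamine hydrochloride 1.635 mg; zinc sulfate heptahydrate 22.629 mg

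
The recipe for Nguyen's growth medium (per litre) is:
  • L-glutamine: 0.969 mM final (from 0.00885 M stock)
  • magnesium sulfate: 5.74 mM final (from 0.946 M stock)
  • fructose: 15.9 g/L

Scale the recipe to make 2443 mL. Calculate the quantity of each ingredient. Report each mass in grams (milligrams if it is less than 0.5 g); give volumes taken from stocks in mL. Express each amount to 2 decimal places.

L-glutamine 267.49 mL; magnesium sulfate 14.82 mL; fructose 38.84 g

Target volume = 2443 mL = 2.443 L.
L-glutamine: V = C2·V2/C1 = 0.969 mM × 2443 mL ÷ 8.85 mM = 267.49 mL
magnesium sulfate: C1V1 = C2V2 → 5.74 mM × 2443 mL ÷ 946 mM = 14.82 mL
fructose: 15.9 g/L × 2.443 L = 38.84 g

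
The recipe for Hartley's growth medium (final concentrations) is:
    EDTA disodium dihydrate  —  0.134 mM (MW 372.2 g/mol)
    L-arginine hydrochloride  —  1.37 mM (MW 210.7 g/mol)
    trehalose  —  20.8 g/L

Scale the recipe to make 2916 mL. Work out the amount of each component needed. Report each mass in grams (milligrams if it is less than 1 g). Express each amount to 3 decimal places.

EDTA disodium dihydrate 145.435 mg; L-arginine hydrochloride 841.730 mg; trehalose 60.653 g

Working volume: 2916 mL = 2.916 L.
EDTA disodium dihydrate: 0.134 mmol/L × 372.2 mg/mmol × 2.916 L = 145.435 mg
L-arginine hydrochloride: 1.37 mmol/L × 210.7 mg/mmol × 2.916 L = 841.730 mg
trehalose: 20.8 g/L × 2.916 L = 60.653 g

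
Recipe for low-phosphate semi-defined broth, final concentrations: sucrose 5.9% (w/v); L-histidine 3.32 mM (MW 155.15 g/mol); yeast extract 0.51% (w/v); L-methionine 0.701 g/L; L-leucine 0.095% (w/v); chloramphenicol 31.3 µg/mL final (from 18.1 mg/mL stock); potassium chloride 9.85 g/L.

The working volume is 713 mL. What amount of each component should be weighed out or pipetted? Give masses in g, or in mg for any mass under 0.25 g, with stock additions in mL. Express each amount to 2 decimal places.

Scale factor relative to 1 L: 0.713.
sucrose: 5.9 g per 100 mL × 713 mL ÷ 100 = 42.07 g
L-histidine: 3.32 mmol/L × 155.15 g/mol × 0.713 L ÷ 1000 = 0.37 g
yeast extract: 0.51 g per 100 mL × 713 mL ÷ 100 = 3.64 g
L-methionine: 0.701 g/L × 0.713 L = 0.50 g
L-leucine: 0.095 g per 100 mL × 713 mL ÷ 100 = 0.68 g
chloramphenicol: C1V1 = C2V2 → 31.3 µg/mL × 713 mL ÷ 18100 µg/mL = 1.23 mL
potassium chloride: 9.85 g/L × 0.713 L = 7.02 g

sucrose 42.07 g; L-histidine 0.37 g; yeast extract 3.64 g; L-methionine 0.50 g; L-leucine 0.68 g; chloramphenicol 1.23 mL; potassium chloride 7.02 g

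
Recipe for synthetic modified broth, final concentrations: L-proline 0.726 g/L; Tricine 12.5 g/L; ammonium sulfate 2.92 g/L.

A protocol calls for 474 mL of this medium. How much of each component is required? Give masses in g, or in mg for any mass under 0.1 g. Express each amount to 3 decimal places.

Scale factor relative to 1 L: 0.474.
L-proline: 0.726 g/L × 0.474 L = 0.344 g
Tricine: 12.5 g/L × 0.474 L = 5.925 g
ammonium sulfate: 2.92 g/L × 0.474 L = 1.384 g

L-proline 0.344 g; Tricine 5.925 g; ammonium sulfate 1.384 g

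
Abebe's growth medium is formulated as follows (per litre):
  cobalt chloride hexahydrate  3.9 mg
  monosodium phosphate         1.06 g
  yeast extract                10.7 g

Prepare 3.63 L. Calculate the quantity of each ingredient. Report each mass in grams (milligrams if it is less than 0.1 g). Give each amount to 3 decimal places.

Scale factor = 3630 mL / 1000 mL = 3.63.
cobalt chloride hexahydrate: 3.9 mg × (3630 mL / 1000 mL) = 14.157 mg
monosodium phosphate: 1.06 g × (3630 mL / 1000 mL) = 3.848 g
yeast extract: 10.7 g × (3630 mL / 1000 mL) = 38.841 g

cobalt chloride hexahydrate 14.157 mg; monosodium phosphate 3.848 g; yeast extract 38.841 g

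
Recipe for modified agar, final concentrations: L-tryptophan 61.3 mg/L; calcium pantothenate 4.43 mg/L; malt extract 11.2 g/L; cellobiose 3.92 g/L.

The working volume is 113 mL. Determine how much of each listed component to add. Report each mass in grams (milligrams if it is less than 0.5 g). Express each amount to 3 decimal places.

L-tryptophan 6.927 mg; calcium pantothenate 0.501 mg; malt extract 1.266 g; cellobiose 442.960 mg

Target volume = 113 mL = 0.113 L.
L-tryptophan: 61.3 mg/L × 0.113 L = 6.927 mg
calcium pantothenate: 4.43 mg/L × 0.113 L = 0.501 mg
malt extract: 11.2 g/L × 0.113 L = 1.266 g
cellobiose: 3.92 g/L × 0.113 L = 0.44296 g = 442.960 mg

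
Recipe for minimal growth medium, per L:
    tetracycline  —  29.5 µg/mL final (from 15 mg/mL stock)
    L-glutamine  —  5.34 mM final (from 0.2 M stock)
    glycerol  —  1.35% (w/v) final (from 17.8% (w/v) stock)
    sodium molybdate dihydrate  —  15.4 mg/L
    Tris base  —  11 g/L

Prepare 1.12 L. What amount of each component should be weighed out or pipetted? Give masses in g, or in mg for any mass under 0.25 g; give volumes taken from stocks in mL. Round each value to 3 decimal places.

tetracycline 2.203 mL; L-glutamine 29.904 mL; glycerol 84.944 mL; sodium molybdate dihydrate 17.248 mg; Tris base 12.320 g

Working volume: 1.12 L.
tetracycline: C1V1 = C2V2 → 29.5 µg/mL × 1120 mL ÷ 15000 µg/mL = 2.203 mL
L-glutamine: C1V1 = C2V2 → 5.34 mM × 1120 mL ÷ 200 mM = 29.904 mL
glycerol: dilute stock: 1.35% ÷ 17.8% × 1120 mL = 84.944 mL
sodium molybdate dihydrate: 15.4 mg/L × 1.12 L = 17.248 mg
Tris base: 11 g/L × 1.12 L = 12.320 g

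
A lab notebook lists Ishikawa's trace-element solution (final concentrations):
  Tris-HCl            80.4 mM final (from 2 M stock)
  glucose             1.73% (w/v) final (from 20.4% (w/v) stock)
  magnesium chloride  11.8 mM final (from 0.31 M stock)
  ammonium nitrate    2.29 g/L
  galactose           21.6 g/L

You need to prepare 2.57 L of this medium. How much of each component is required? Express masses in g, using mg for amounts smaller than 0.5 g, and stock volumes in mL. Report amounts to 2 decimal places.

Working volume: 2.57 L.
Tris-HCl: C1V1 = C2V2 → 80.4 mM × 2570 mL ÷ 2000 mM = 103.31 mL
glucose: V = C2·V2/C1 = 1.73% ÷ 20.4% × 2570 mL = 217.95 mL
magnesium chloride: dilute stock: 11.8 mM × 2570 mL ÷ 310 mM = 97.83 mL
ammonium nitrate: 2.29 g/L × 2.57 L = 5.89 g
galactose: 21.6 g/L × 2.57 L = 55.51 g

Tris-HCl 103.31 mL; glucose 217.95 mL; magnesium chloride 97.83 mL; ammonium nitrate 5.89 g; galactose 55.51 g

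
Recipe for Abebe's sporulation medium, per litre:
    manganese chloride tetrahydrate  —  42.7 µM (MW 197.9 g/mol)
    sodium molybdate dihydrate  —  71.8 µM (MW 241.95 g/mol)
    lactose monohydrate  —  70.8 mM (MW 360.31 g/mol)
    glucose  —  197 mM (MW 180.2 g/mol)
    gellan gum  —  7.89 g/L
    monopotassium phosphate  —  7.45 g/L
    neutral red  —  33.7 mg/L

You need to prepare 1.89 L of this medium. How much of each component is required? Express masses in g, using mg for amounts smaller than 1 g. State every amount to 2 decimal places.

Working volume: 1.89 L.
manganese chloride tetrahydrate: 42.7 µmol/L × 197.9 g/mol × 1.89 L ÷ 1000 = 15.97 mg
sodium molybdate dihydrate: 71.8 µmol/L × 241.95 g/mol × 1.89 L ÷ 1000 = 32.83 mg
lactose monohydrate: 70.8 mmol/L × 360.31 g/mol × 1.89 L ÷ 1000 = 48.21 g
glucose: 197 mmol/L × 180.2 g/mol × 1.89 L ÷ 1000 = 67.09 g
gellan gum: 7.89 g/L × 1.89 L = 14.91 g
monopotassium phosphate: 7.45 g/L × 1.89 L = 14.08 g
neutral red: 33.7 mg/L × 1.89 L = 63.69 mg

manganese chloride tetrahydrate 15.97 mg; sodium molybdate dihydrate 32.83 mg; lactose monohydrate 48.21 g; glucose 67.09 g; gellan gum 14.91 g; monopotassium phosphate 14.08 g; neutral red 63.69 mg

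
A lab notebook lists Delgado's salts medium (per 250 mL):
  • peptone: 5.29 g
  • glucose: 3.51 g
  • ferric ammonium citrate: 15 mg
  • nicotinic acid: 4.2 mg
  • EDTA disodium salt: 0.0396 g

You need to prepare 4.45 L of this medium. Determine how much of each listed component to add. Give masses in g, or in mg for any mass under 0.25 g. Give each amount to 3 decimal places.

Scale factor = 4450 mL / 250 mL = 17.8.
peptone: 5.29 g × (4450 mL / 250 mL) = 94.162 g
glucose: 3.51 g × (4450 mL / 250 mL) = 62.478 g
ferric ammonium citrate: 15 mg × (4450 mL / 250 mL) = 267 mg = 0.267 g
nicotinic acid: 4.2 mg × (4450 mL / 250 mL) = 74.760 mg
EDTA disodium salt: 0.0396 g × (4450 mL / 250 mL) = 0.705 g

peptone 94.162 g; glucose 62.478 g; ferric ammonium citrate 0.267 g; nicotinic acid 74.760 mg; EDTA disodium salt 0.705 g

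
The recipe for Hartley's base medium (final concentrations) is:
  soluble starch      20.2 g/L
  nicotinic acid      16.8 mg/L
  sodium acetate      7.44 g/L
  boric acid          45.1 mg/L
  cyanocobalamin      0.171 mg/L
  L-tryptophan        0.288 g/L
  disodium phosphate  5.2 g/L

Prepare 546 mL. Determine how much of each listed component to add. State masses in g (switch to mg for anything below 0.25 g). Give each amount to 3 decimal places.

Working volume: 546 mL = 0.546 L.
soluble starch: 20.2 g/L × 0.546 L = 11.029 g
nicotinic acid: 16.8 mg/L × 0.546 L = 9.173 mg
sodium acetate: 7.44 g/L × 0.546 L = 4.062 g
boric acid: 45.1 mg/L × 0.546 L = 24.625 mg
cyanocobalamin: 0.171 mg/L × 0.546 L = 0.093 mg
L-tryptophan: 0.288 g/L × 0.546 L = 0.157248 g = 157.248 mg
disodium phosphate: 5.2 g/L × 0.546 L = 2.839 g

soluble starch 11.029 g; nicotinic acid 9.173 mg; sodium acetate 4.062 g; boric acid 24.625 mg; cyanocobalamin 0.093 mg; L-tryptophan 157.248 mg; disodium phosphate 2.839 g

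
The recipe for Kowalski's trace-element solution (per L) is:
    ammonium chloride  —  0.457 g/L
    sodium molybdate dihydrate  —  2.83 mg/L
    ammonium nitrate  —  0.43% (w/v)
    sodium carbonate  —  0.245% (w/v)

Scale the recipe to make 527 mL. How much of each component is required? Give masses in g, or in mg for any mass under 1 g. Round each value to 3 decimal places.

ammonium chloride 240.839 mg; sodium molybdate dihydrate 1.491 mg; ammonium nitrate 2.266 g; sodium carbonate 1.291 g

Target volume = 527 mL = 0.527 L.
ammonium chloride: 0.457 g/L × 0.527 L = 0.240839 g = 240.839 mg
sodium molybdate dihydrate: 2.83 mg/L × 0.527 L = 1.491 mg
ammonium nitrate: 0.43 g per 100 mL × 527 mL ÷ 100 = 2.266 g
sodium carbonate: 0.245 g per 100 mL × 527 mL ÷ 100 = 1.291 g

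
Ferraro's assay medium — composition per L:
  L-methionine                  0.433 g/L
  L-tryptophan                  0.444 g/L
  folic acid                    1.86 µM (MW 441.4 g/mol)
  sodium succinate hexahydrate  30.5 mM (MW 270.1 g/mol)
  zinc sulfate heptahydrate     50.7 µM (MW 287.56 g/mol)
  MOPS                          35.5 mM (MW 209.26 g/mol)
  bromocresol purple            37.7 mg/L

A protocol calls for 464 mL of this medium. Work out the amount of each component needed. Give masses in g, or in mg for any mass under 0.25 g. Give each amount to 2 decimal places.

Target volume = 464 mL = 0.464 L.
L-methionine: 0.433 g/L × 0.464 L = 0.200912 g = 200.91 mg
L-tryptophan: 0.444 g/L × 0.464 L = 0.206016 g = 206.02 mg
folic acid: 1.86 µmol/L × 441.4 g/mol × 0.464 L ÷ 1000 = 0.38 mg
sodium succinate hexahydrate: 30.5 mmol/L × 270.1 g/mol × 0.464 L ÷ 1000 = 3.82 g
zinc sulfate heptahydrate: 50.7 µmol/L × 287.56 g/mol × 0.464 L ÷ 1000 = 6.76 mg
MOPS: 35.5 mmol/L × 209.26 g/mol × 0.464 L ÷ 1000 = 3.45 g
bromocresol purple: 37.7 mg/L × 0.464 L = 17.49 mg

L-methionine 200.91 mg; L-tryptophan 206.02 mg; folic acid 0.38 mg; sodium succinate hexahydrate 3.82 g; zinc sulfate heptahydrate 6.76 mg; MOPS 3.45 g; bromocresol purple 17.49 mg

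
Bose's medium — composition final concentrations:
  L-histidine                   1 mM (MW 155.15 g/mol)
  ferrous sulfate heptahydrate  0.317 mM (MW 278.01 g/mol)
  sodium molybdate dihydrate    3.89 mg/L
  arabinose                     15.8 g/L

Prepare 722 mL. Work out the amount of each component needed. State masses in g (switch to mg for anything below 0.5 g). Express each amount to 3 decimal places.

Target volume = 722 mL = 0.722 L.
L-histidine: 1 mmol/L × 155.15 mg/mmol × 0.722 L = 112.018 mg
ferrous sulfate heptahydrate: 0.317 mmol/L × 278.01 mg/mmol × 0.722 L = 63.629 mg
sodium molybdate dihydrate: 3.89 mg/L × 0.722 L = 2.809 mg
arabinose: 15.8 g/L × 0.722 L = 11.408 g

L-histidine 112.018 mg; ferrous sulfate heptahydrate 63.629 mg; sodium molybdate dihydrate 2.809 mg; arabinose 11.408 g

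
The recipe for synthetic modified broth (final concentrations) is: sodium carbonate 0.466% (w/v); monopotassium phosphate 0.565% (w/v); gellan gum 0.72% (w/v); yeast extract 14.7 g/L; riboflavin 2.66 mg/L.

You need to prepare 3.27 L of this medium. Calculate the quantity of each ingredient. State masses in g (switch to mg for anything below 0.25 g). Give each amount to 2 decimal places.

Working volume: 3.27 L.
sodium carbonate: 0.466 g per 100 mL × 3270 mL ÷ 100 = 15.24 g
monopotassium phosphate: 0.565 g per 100 mL × 3270 mL ÷ 100 = 18.48 g
gellan gum: 0.72 g per 100 mL × 3270 mL ÷ 100 = 23.54 g
yeast extract: 14.7 g/L × 3.27 L = 48.07 g
riboflavin: 2.66 mg/L × 3.27 L = 8.70 mg

sodium carbonate 15.24 g; monopotassium phosphate 18.48 g; gellan gum 23.54 g; yeast extract 48.07 g; riboflavin 8.70 mg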